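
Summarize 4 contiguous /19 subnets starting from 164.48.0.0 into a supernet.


Original prefix: /19
Number of subnets: 4 = 2^2
New prefix = 19 - 2 = 17
Supernet: 164.48.0.0/17


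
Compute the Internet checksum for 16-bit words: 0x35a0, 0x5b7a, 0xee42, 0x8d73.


Sum all words (with carry folding):
+ 0x35a0 = 0x35a0
+ 0x5b7a = 0x911a
+ 0xee42 = 0x7f5d
+ 0x8d73 = 0x0cd1
One's complement: ~0x0cd1
Checksum = 0xf32e


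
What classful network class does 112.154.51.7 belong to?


First octet: 112
Binary: 01110000
0xxxxxxx -> Class A (1-126)
Class A, default mask 255.0.0.0 (/8)


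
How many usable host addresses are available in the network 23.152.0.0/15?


Host bits = 32 - 15 = 17
Total addresses = 2^17 = 131072
Usable = total - 2 (network and broadcast)
Usable hosts: 131070


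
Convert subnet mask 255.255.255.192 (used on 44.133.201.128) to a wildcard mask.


Subnet mask: 255.255.255.192
Wildcard = 255.255.255.255 - subnet mask
255 - 255 = 0
255 - 255 = 0
255 - 255 = 0
255 - 192 = 63
Wildcard: 0.0.0.63


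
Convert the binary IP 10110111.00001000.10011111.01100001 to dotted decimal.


10110111 = 183
00001000 = 8
10011111 = 159
01100001 = 97
IP: 183.8.159.97


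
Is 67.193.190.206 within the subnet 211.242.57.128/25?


Subnet network: 211.242.57.128
Test IP AND mask: 67.193.190.128
No, 67.193.190.206 is not in 211.242.57.128/25


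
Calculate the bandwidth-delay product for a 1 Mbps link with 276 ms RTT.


BDP = bandwidth * RTT
= 1 Mbps * 276 ms
= 1 * 1e6 * 276 / 1000 bits
= 276000 bits
= 34500 bytes
= 33.6914 KB
BDP = 276000 bits (34500 bytes)


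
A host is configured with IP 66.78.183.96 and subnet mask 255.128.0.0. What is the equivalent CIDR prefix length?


Binary: 11111111.10000000.00000000.00000000
Count leading 1s
Prefix: /9


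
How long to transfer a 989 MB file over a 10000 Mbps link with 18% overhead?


Effective throughput = 10000 * (1 - 18/100) = 8200 Mbps
File size in Mb = 989 * 8 = 7912 Mb
Time = 7912 / 8200
Time = 0.9649 seconds


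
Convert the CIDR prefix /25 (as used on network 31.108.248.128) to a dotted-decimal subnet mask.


/25 means 25 network bits, 7 host bits
Binary: 11111111111111111111111110000000
Mask: 255.255.255.128


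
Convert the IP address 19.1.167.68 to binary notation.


19 = 00010011
1 = 00000001
167 = 10100111
68 = 01000100
Binary: 00010011.00000001.10100111.01000100


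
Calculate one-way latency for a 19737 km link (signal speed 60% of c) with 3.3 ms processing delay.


Speed = 0.6 * 3e5 km/s = 180000 km/s
Propagation delay = 19737 / 180000 = 0.1096 s = 109.65 ms
Processing delay = 3.3 ms
Total one-way latency = 112.95 ms


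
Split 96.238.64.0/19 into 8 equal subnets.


New prefix = 19 + 3 = 22
Each subnet has 1024 addresses
  96.238.64.0/22
  96.238.68.0/22
  96.238.72.0/22
  96.238.76.0/22
  96.238.80.0/22
  96.238.84.0/22
  96.238.88.0/22
  96.238.92.0/22
Subnets: 96.238.64.0/22, 96.238.68.0/22, 96.238.72.0/22, 96.238.76.0/22, 96.238.80.0/22, 96.238.84.0/22, 96.238.88.0/22, 96.238.92.0/22


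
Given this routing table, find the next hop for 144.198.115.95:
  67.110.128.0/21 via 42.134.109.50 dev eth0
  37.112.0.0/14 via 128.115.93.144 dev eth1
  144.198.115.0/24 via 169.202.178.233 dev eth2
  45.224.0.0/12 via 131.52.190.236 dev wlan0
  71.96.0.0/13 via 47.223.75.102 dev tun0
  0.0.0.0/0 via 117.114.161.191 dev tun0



Longest prefix match for 144.198.115.95:
  /21 67.110.128.0: no
  /14 37.112.0.0: no
  /24 144.198.115.0: MATCH
  /12 45.224.0.0: no
  /13 71.96.0.0: no
  /0 0.0.0.0: MATCH
Selected: next-hop 169.202.178.233 via eth2 (matched /24)


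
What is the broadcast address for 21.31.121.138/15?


Network: 21.30.0.0/15
Host bits = 17
Set all host bits to 1:
Broadcast: 21.31.255.255


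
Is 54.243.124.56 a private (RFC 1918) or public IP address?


RFC 1918 private ranges:
  10.0.0.0/8 (10.0.0.0 - 10.255.255.255)
  172.16.0.0/12 (172.16.0.0 - 172.31.255.255)
  192.168.0.0/16 (192.168.0.0 - 192.168.255.255)
Public (not in any RFC 1918 range)


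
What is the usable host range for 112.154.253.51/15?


Network: 112.154.0.0
Broadcast: 112.155.255.255
First usable = network + 1
Last usable = broadcast - 1
Range: 112.154.0.1 to 112.155.255.254


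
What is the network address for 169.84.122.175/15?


IP:   10101001.01010100.01111010.10101111
Mask: 11111111.11111110.00000000.00000000
AND operation:
Net:  10101001.01010100.00000000.00000000
Network: 169.84.0.0/15


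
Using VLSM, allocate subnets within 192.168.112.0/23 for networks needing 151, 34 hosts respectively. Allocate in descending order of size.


151 hosts -> /24 (254 usable): 192.168.112.0/24
34 hosts -> /26 (62 usable): 192.168.113.0/26
Allocation: 192.168.112.0/24 (151 hosts, 254 usable); 192.168.113.0/26 (34 hosts, 62 usable)


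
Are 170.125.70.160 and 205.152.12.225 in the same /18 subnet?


Mask: 255.255.192.0
170.125.70.160 AND mask = 170.125.64.0
205.152.12.225 AND mask = 205.152.0.0
No, different subnets (170.125.64.0 vs 205.152.0.0)


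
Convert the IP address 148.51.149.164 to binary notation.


148 = 10010100
51 = 00110011
149 = 10010101
164 = 10100100
Binary: 10010100.00110011.10010101.10100100


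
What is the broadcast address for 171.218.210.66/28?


Network: 171.218.210.64/28
Host bits = 4
Set all host bits to 1:
Broadcast: 171.218.210.79


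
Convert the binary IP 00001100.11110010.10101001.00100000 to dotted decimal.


00001100 = 12
11110010 = 242
10101001 = 169
00100000 = 32
IP: 12.242.169.32


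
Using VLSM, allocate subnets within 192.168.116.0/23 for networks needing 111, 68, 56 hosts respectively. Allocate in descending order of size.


111 hosts -> /25 (126 usable): 192.168.116.0/25
68 hosts -> /25 (126 usable): 192.168.116.128/25
56 hosts -> /26 (62 usable): 192.168.117.0/26
Allocation: 192.168.116.0/25 (111 hosts, 126 usable); 192.168.116.128/25 (68 hosts, 126 usable); 192.168.117.0/26 (56 hosts, 62 usable)


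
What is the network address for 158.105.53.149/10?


IP:   10011110.01101001.00110101.10010101
Mask: 11111111.11000000.00000000.00000000
AND operation:
Net:  10011110.01000000.00000000.00000000
Network: 158.64.0.0/10


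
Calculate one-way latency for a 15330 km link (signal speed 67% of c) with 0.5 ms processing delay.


Speed = 0.67 * 3e5 km/s = 201000 km/s
Propagation delay = 15330 / 201000 = 0.0763 s = 76.2687 ms
Processing delay = 0.5 ms
Total one-way latency = 76.7687 ms


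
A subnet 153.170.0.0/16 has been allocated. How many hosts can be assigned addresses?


Host bits = 32 - 16 = 16
Total addresses = 2^16 = 65536
Usable = total - 2 (network and broadcast)
Usable hosts: 65534


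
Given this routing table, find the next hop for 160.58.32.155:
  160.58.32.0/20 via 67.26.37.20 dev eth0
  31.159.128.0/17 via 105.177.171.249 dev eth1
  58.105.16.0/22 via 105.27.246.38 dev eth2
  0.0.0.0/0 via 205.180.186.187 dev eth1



Longest prefix match for 160.58.32.155:
  /20 160.58.32.0: MATCH
  /17 31.159.128.0: no
  /22 58.105.16.0: no
  /0 0.0.0.0: MATCH
Selected: next-hop 67.26.37.20 via eth0 (matched /20)


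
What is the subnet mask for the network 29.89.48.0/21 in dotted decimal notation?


/21 means 21 network bits, 11 host bits
Binary: 11111111111111111111100000000000
Mask: 255.255.248.0


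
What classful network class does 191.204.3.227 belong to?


First octet: 191
Binary: 10111111
10xxxxxx -> Class B (128-191)
Class B, default mask 255.255.0.0 (/16)


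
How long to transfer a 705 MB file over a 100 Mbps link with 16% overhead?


Effective throughput = 100 * (1 - 16/100) = 84 Mbps
File size in Mb = 705 * 8 = 5640 Mb
Time = 5640 / 84
Time = 67.1429 seconds


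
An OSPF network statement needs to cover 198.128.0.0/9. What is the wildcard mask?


Subnet mask: 255.128.0.0
Wildcard = 255.255.255.255 - subnet mask
255 - 255 = 0
255 - 128 = 127
255 - 0 = 255
255 - 0 = 255
Wildcard: 0.127.255.255


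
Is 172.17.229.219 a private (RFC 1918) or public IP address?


RFC 1918 private ranges:
  10.0.0.0/8 (10.0.0.0 - 10.255.255.255)
  172.16.0.0/12 (172.16.0.0 - 172.31.255.255)
  192.168.0.0/16 (192.168.0.0 - 192.168.255.255)
Private (in 172.16.0.0/12)


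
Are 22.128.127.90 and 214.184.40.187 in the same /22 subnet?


Mask: 255.255.252.0
22.128.127.90 AND mask = 22.128.124.0
214.184.40.187 AND mask = 214.184.40.0
No, different subnets (22.128.124.0 vs 214.184.40.0)


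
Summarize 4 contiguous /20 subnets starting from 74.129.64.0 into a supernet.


Original prefix: /20
Number of subnets: 4 = 2^2
New prefix = 20 - 2 = 18
Supernet: 74.129.64.0/18


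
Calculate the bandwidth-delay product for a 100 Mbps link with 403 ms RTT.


BDP = bandwidth * RTT
= 100 Mbps * 403 ms
= 100 * 1e6 * 403 / 1000 bits
= 40300000 bits
= 5037500 bytes
= 4919.4336 KB
BDP = 40300000 bits (5037500 bytes)


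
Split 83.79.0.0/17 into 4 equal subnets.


New prefix = 17 + 2 = 19
Each subnet has 8192 addresses
  83.79.0.0/19
  83.79.32.0/19
  83.79.64.0/19
  83.79.96.0/19
Subnets: 83.79.0.0/19, 83.79.32.0/19, 83.79.64.0/19, 83.79.96.0/19


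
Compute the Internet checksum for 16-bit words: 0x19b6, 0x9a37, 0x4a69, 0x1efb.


Sum all words (with carry folding):
+ 0x19b6 = 0x19b6
+ 0x9a37 = 0xb3ed
+ 0x4a69 = 0xfe56
+ 0x1efb = 0x1d52
One's complement: ~0x1d52
Checksum = 0xe2ad


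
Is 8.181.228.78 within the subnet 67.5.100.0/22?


Subnet network: 67.5.100.0
Test IP AND mask: 8.181.228.0
No, 8.181.228.78 is not in 67.5.100.0/22


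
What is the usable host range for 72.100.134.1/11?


Network: 72.96.0.0
Broadcast: 72.127.255.255
First usable = network + 1
Last usable = broadcast - 1
Range: 72.96.0.1 to 72.127.255.254


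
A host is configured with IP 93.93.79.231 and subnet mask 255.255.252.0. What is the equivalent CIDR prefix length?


Binary: 11111111.11111111.11111100.00000000
Count leading 1s
Prefix: /22


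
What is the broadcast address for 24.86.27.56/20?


Network: 24.86.16.0/20
Host bits = 12
Set all host bits to 1:
Broadcast: 24.86.31.255


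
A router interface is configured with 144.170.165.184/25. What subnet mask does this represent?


/25 means 25 network bits, 7 host bits
Binary: 11111111111111111111111110000000
Mask: 255.255.255.128


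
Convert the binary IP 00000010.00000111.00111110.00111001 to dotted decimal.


00000010 = 2
00000111 = 7
00111110 = 62
00111001 = 57
IP: 2.7.62.57


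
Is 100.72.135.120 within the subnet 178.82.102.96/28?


Subnet network: 178.82.102.96
Test IP AND mask: 100.72.135.112
No, 100.72.135.120 is not in 178.82.102.96/28


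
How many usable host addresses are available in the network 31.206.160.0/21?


Host bits = 32 - 21 = 11
Total addresses = 2^11 = 2048
Usable = total - 2 (network and broadcast)
Usable hosts: 2046


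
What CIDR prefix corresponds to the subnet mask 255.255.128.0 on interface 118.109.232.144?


Binary: 11111111.11111111.10000000.00000000
Count leading 1s
Prefix: /17


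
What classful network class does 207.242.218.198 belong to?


First octet: 207
Binary: 11001111
110xxxxx -> Class C (192-223)
Class C, default mask 255.255.255.0 (/24)


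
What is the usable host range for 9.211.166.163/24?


Network: 9.211.166.0
Broadcast: 9.211.166.255
First usable = network + 1
Last usable = broadcast - 1
Range: 9.211.166.1 to 9.211.166.254


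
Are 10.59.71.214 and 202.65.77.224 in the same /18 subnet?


Mask: 255.255.192.0
10.59.71.214 AND mask = 10.59.64.0
202.65.77.224 AND mask = 202.65.64.0
No, different subnets (10.59.64.0 vs 202.65.64.0)


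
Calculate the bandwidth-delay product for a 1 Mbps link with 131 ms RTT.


BDP = bandwidth * RTT
= 1 Mbps * 131 ms
= 1 * 1e6 * 131 / 1000 bits
= 131000 bits
= 16375 bytes
= 15.9912 KB
BDP = 131000 bits (16375 bytes)


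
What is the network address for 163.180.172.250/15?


IP:   10100011.10110100.10101100.11111010
Mask: 11111111.11111110.00000000.00000000
AND operation:
Net:  10100011.10110100.00000000.00000000
Network: 163.180.0.0/15


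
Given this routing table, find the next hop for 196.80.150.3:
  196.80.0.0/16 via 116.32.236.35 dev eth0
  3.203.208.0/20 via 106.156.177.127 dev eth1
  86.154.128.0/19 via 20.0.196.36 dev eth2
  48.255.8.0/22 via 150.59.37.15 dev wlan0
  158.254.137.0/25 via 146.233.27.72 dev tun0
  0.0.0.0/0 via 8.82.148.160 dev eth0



Longest prefix match for 196.80.150.3:
  /16 196.80.0.0: MATCH
  /20 3.203.208.0: no
  /19 86.154.128.0: no
  /22 48.255.8.0: no
  /25 158.254.137.0: no
  /0 0.0.0.0: MATCH
Selected: next-hop 116.32.236.35 via eth0 (matched /16)


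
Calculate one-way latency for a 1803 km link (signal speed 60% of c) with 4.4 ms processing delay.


Speed = 0.6 * 3e5 km/s = 180000 km/s
Propagation delay = 1803 / 180000 = 0.01 s = 10.0167 ms
Processing delay = 4.4 ms
Total one-way latency = 14.4167 ms


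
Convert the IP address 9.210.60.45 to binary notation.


9 = 00001001
210 = 11010010
60 = 00111100
45 = 00101101
Binary: 00001001.11010010.00111100.00101101


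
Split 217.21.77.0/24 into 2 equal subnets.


New prefix = 24 + 1 = 25
Each subnet has 128 addresses
  217.21.77.0/25
  217.21.77.128/25
Subnets: 217.21.77.0/25, 217.21.77.128/25


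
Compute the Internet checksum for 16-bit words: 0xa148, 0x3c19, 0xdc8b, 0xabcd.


Sum all words (with carry folding):
+ 0xa148 = 0xa148
+ 0x3c19 = 0xdd61
+ 0xdc8b = 0xb9ed
+ 0xabcd = 0x65bb
One's complement: ~0x65bb
Checksum = 0x9a44


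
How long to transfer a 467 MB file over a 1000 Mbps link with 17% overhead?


Effective throughput = 1000 * (1 - 17/100) = 830 Mbps
File size in Mb = 467 * 8 = 3736 Mb
Time = 3736 / 830
Time = 4.5012 seconds


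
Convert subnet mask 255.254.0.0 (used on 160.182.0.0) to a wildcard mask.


Subnet mask: 255.254.0.0
Wildcard = 255.255.255.255 - subnet mask
255 - 255 = 0
255 - 254 = 1
255 - 0 = 255
255 - 0 = 255
Wildcard: 0.1.255.255


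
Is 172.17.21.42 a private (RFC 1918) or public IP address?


RFC 1918 private ranges:
  10.0.0.0/8 (10.0.0.0 - 10.255.255.255)
  172.16.0.0/12 (172.16.0.0 - 172.31.255.255)
  192.168.0.0/16 (192.168.0.0 - 192.168.255.255)
Private (in 172.16.0.0/12)


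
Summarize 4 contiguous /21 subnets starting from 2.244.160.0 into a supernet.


Original prefix: /21
Number of subnets: 4 = 2^2
New prefix = 21 - 2 = 19
Supernet: 2.244.160.0/19


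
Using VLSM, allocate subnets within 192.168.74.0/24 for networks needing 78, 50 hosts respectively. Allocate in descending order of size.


78 hosts -> /25 (126 usable): 192.168.74.0/25
50 hosts -> /26 (62 usable): 192.168.74.128/26
Allocation: 192.168.74.0/25 (78 hosts, 126 usable); 192.168.74.128/26 (50 hosts, 62 usable)


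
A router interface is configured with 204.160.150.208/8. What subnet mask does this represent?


/8 means 8 network bits, 24 host bits
Binary: 11111111000000000000000000000000
Mask: 255.0.0.0


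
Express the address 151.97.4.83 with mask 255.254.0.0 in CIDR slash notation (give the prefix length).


Binary: 11111111.11111110.00000000.00000000
Count leading 1s
Prefix: /15


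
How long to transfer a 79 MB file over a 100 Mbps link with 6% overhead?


Effective throughput = 100 * (1 - 6/100) = 94 Mbps
File size in Mb = 79 * 8 = 632 Mb
Time = 632 / 94
Time = 6.7234 seconds


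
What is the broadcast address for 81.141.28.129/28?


Network: 81.141.28.128/28
Host bits = 4
Set all host bits to 1:
Broadcast: 81.141.28.143


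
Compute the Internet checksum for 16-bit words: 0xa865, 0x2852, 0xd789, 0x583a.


Sum all words (with carry folding):
+ 0xa865 = 0xa865
+ 0x2852 = 0xd0b7
+ 0xd789 = 0xa841
+ 0x583a = 0x007c
One's complement: ~0x007c
Checksum = 0xff83


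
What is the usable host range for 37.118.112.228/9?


Network: 37.0.0.0
Broadcast: 37.127.255.255
First usable = network + 1
Last usable = broadcast - 1
Range: 37.0.0.1 to 37.127.255.254


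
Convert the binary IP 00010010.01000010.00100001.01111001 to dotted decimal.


00010010 = 18
01000010 = 66
00100001 = 33
01111001 = 121
IP: 18.66.33.121


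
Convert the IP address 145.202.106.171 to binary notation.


145 = 10010001
202 = 11001010
106 = 01101010
171 = 10101011
Binary: 10010001.11001010.01101010.10101011


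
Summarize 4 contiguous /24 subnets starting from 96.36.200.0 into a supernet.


Original prefix: /24
Number of subnets: 4 = 2^2
New prefix = 24 - 2 = 22
Supernet: 96.36.200.0/22


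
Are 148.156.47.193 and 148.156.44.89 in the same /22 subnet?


Mask: 255.255.252.0
148.156.47.193 AND mask = 148.156.44.0
148.156.44.89 AND mask = 148.156.44.0
Yes, same subnet (148.156.44.0)


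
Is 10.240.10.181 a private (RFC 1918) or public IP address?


RFC 1918 private ranges:
  10.0.0.0/8 (10.0.0.0 - 10.255.255.255)
  172.16.0.0/12 (172.16.0.0 - 172.31.255.255)
  192.168.0.0/16 (192.168.0.0 - 192.168.255.255)
Private (in 10.0.0.0/8)


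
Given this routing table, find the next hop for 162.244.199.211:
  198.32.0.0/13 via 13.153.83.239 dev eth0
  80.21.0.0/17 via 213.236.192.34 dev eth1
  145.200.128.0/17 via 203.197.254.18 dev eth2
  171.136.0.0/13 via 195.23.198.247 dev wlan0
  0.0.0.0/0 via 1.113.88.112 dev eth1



Longest prefix match for 162.244.199.211:
  /13 198.32.0.0: no
  /17 80.21.0.0: no
  /17 145.200.128.0: no
  /13 171.136.0.0: no
  /0 0.0.0.0: MATCH
Selected: next-hop 1.113.88.112 via eth1 (matched /0)


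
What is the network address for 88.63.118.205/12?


IP:   01011000.00111111.01110110.11001101
Mask: 11111111.11110000.00000000.00000000
AND operation:
Net:  01011000.00110000.00000000.00000000
Network: 88.48.0.0/12


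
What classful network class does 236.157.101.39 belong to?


First octet: 236
Binary: 11101100
1110xxxx -> Class D (224-239)
Class D (multicast), default mask N/A


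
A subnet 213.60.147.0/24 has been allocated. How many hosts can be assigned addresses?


Host bits = 32 - 24 = 8
Total addresses = 2^8 = 256
Usable = total - 2 (network and broadcast)
Usable hosts: 254


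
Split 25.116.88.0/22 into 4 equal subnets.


New prefix = 22 + 2 = 24
Each subnet has 256 addresses
  25.116.88.0/24
  25.116.89.0/24
  25.116.90.0/24
  25.116.91.0/24
Subnets: 25.116.88.0/24, 25.116.89.0/24, 25.116.90.0/24, 25.116.91.0/24


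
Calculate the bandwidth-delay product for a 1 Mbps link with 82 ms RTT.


BDP = bandwidth * RTT
= 1 Mbps * 82 ms
= 1 * 1e6 * 82 / 1000 bits
= 82000 bits
= 10250 bytes
= 10.0098 KB
BDP = 82000 bits (10250 bytes)


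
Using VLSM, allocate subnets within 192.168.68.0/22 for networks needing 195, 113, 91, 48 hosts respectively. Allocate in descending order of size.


195 hosts -> /24 (254 usable): 192.168.68.0/24
113 hosts -> /25 (126 usable): 192.168.69.0/25
91 hosts -> /25 (126 usable): 192.168.69.128/25
48 hosts -> /26 (62 usable): 192.168.70.0/26
Allocation: 192.168.68.0/24 (195 hosts, 254 usable); 192.168.69.0/25 (113 hosts, 126 usable); 192.168.69.128/25 (91 hosts, 126 usable); 192.168.70.0/26 (48 hosts, 62 usable)


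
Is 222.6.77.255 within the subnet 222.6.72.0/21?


Subnet network: 222.6.72.0
Test IP AND mask: 222.6.72.0
Yes, 222.6.77.255 is in 222.6.72.0/21


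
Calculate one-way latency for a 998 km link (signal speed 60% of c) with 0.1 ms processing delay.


Speed = 0.6 * 3e5 km/s = 180000 km/s
Propagation delay = 998 / 180000 = 0.0055 s = 5.5444 ms
Processing delay = 0.1 ms
Total one-way latency = 5.6444 ms


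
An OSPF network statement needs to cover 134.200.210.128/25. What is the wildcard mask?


Subnet mask: 255.255.255.128
Wildcard = 255.255.255.255 - subnet mask
255 - 255 = 0
255 - 255 = 0
255 - 255 = 0
255 - 128 = 127
Wildcard: 0.0.0.127


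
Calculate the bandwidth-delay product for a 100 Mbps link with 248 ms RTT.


BDP = bandwidth * RTT
= 100 Mbps * 248 ms
= 100 * 1e6 * 248 / 1000 bits
= 24800000 bits
= 3100000 bytes
= 3027.3438 KB
BDP = 24800000 bits (3100000 bytes)


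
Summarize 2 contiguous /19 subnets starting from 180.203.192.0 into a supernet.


Original prefix: /19
Number of subnets: 2 = 2^1
New prefix = 19 - 1 = 18
Supernet: 180.203.192.0/18


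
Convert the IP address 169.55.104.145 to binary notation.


169 = 10101001
55 = 00110111
104 = 01101000
145 = 10010001
Binary: 10101001.00110111.01101000.10010001


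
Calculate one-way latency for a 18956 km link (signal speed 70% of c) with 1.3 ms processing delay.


Speed = 0.7 * 3e5 km/s = 210000 km/s
Propagation delay = 18956 / 210000 = 0.0903 s = 90.2667 ms
Processing delay = 1.3 ms
Total one-way latency = 91.5667 ms


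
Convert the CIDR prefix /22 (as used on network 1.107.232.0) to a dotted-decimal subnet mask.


/22 means 22 network bits, 10 host bits
Binary: 11111111111111111111110000000000
Mask: 255.255.252.0


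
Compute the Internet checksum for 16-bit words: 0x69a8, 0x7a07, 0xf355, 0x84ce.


Sum all words (with carry folding):
+ 0x69a8 = 0x69a8
+ 0x7a07 = 0xe3af
+ 0xf355 = 0xd705
+ 0x84ce = 0x5bd4
One's complement: ~0x5bd4
Checksum = 0xa42b


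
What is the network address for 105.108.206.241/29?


IP:   01101001.01101100.11001110.11110001
Mask: 11111111.11111111.11111111.11111000
AND operation:
Net:  01101001.01101100.11001110.11110000
Network: 105.108.206.240/29


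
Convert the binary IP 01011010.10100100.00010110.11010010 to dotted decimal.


01011010 = 90
10100100 = 164
00010110 = 22
11010010 = 210
IP: 90.164.22.210


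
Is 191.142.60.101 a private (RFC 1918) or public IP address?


RFC 1918 private ranges:
  10.0.0.0/8 (10.0.0.0 - 10.255.255.255)
  172.16.0.0/12 (172.16.0.0 - 172.31.255.255)
  192.168.0.0/16 (192.168.0.0 - 192.168.255.255)
Public (not in any RFC 1918 range)


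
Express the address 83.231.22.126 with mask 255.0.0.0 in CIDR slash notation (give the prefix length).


Binary: 11111111.00000000.00000000.00000000
Count leading 1s
Prefix: /8


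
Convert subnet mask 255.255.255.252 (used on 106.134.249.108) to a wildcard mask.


Subnet mask: 255.255.255.252
Wildcard = 255.255.255.255 - subnet mask
255 - 255 = 0
255 - 255 = 0
255 - 255 = 0
255 - 252 = 3
Wildcard: 0.0.0.3


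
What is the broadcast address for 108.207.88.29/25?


Network: 108.207.88.0/25
Host bits = 7
Set all host bits to 1:
Broadcast: 108.207.88.127


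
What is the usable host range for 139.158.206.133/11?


Network: 139.128.0.0
Broadcast: 139.159.255.255
First usable = network + 1
Last usable = broadcast - 1
Range: 139.128.0.1 to 139.159.255.254


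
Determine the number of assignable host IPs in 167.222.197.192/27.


Host bits = 32 - 27 = 5
Total addresses = 2^5 = 32
Usable = total - 2 (network and broadcast)
Usable hosts: 30


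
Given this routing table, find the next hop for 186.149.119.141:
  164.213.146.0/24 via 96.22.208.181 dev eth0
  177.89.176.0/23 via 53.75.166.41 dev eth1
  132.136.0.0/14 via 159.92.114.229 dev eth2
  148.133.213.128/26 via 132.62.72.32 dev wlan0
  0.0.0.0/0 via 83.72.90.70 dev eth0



Longest prefix match for 186.149.119.141:
  /24 164.213.146.0: no
  /23 177.89.176.0: no
  /14 132.136.0.0: no
  /26 148.133.213.128: no
  /0 0.0.0.0: MATCH
Selected: next-hop 83.72.90.70 via eth0 (matched /0)


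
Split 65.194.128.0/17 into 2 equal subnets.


New prefix = 17 + 1 = 18
Each subnet has 16384 addresses
  65.194.128.0/18
  65.194.192.0/18
Subnets: 65.194.128.0/18, 65.194.192.0/18


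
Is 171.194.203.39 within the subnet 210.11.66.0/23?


Subnet network: 210.11.66.0
Test IP AND mask: 171.194.202.0
No, 171.194.203.39 is not in 210.11.66.0/23


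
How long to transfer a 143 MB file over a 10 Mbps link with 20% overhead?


Effective throughput = 10 * (1 - 20/100) = 8 Mbps
File size in Mb = 143 * 8 = 1144 Mb
Time = 1144 / 8
Time = 143 seconds


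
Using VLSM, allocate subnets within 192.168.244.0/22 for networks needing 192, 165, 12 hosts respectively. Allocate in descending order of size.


192 hosts -> /24 (254 usable): 192.168.244.0/24
165 hosts -> /24 (254 usable): 192.168.245.0/24
12 hosts -> /28 (14 usable): 192.168.246.0/28
Allocation: 192.168.244.0/24 (192 hosts, 254 usable); 192.168.245.0/24 (165 hosts, 254 usable); 192.168.246.0/28 (12 hosts, 14 usable)


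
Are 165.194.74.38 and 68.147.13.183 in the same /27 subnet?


Mask: 255.255.255.224
165.194.74.38 AND mask = 165.194.74.32
68.147.13.183 AND mask = 68.147.13.160
No, different subnets (165.194.74.32 vs 68.147.13.160)


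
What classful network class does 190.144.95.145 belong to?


First octet: 190
Binary: 10111110
10xxxxxx -> Class B (128-191)
Class B, default mask 255.255.0.0 (/16)


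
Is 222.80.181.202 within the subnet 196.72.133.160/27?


Subnet network: 196.72.133.160
Test IP AND mask: 222.80.181.192
No, 222.80.181.202 is not in 196.72.133.160/27


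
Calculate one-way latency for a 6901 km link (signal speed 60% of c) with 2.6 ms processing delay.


Speed = 0.6 * 3e5 km/s = 180000 km/s
Propagation delay = 6901 / 180000 = 0.0383 s = 38.3389 ms
Processing delay = 2.6 ms
Total one-way latency = 40.9389 ms


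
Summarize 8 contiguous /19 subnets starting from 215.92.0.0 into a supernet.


Original prefix: /19
Number of subnets: 8 = 2^3
New prefix = 19 - 3 = 16
Supernet: 215.92.0.0/16


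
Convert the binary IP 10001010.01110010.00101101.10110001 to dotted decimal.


10001010 = 138
01110010 = 114
00101101 = 45
10110001 = 177
IP: 138.114.45.177


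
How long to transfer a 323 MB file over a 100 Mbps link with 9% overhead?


Effective throughput = 100 * (1 - 9/100) = 91 Mbps
File size in Mb = 323 * 8 = 2584 Mb
Time = 2584 / 91
Time = 28.3956 seconds


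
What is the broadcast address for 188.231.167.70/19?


Network: 188.231.160.0/19
Host bits = 13
Set all host bits to 1:
Broadcast: 188.231.191.255


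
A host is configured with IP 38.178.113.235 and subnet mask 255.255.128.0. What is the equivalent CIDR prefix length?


Binary: 11111111.11111111.10000000.00000000
Count leading 1s
Prefix: /17


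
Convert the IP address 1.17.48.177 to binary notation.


1 = 00000001
17 = 00010001
48 = 00110000
177 = 10110001
Binary: 00000001.00010001.00110000.10110001


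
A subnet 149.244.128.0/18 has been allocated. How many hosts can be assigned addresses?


Host bits = 32 - 18 = 14
Total addresses = 2^14 = 16384
Usable = total - 2 (network and broadcast)
Usable hosts: 16382


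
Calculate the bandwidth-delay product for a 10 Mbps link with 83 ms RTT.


BDP = bandwidth * RTT
= 10 Mbps * 83 ms
= 10 * 1e6 * 83 / 1000 bits
= 830000 bits
= 103750 bytes
= 101.3184 KB
BDP = 830000 bits (103750 bytes)


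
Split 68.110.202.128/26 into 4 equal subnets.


New prefix = 26 + 2 = 28
Each subnet has 16 addresses
  68.110.202.128/28
  68.110.202.144/28
  68.110.202.160/28
  68.110.202.176/28
Subnets: 68.110.202.128/28, 68.110.202.144/28, 68.110.202.160/28, 68.110.202.176/28


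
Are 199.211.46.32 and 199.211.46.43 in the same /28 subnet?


Mask: 255.255.255.240
199.211.46.32 AND mask = 199.211.46.32
199.211.46.43 AND mask = 199.211.46.32
Yes, same subnet (199.211.46.32)


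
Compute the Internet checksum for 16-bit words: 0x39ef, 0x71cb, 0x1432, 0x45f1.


Sum all words (with carry folding):
+ 0x39ef = 0x39ef
+ 0x71cb = 0xabba
+ 0x1432 = 0xbfec
+ 0x45f1 = 0x05de
One's complement: ~0x05de
Checksum = 0xfa21


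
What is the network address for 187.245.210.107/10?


IP:   10111011.11110101.11010010.01101011
Mask: 11111111.11000000.00000000.00000000
AND operation:
Net:  10111011.11000000.00000000.00000000
Network: 187.192.0.0/10


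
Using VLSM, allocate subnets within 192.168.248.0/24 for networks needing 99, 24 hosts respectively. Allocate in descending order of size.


99 hosts -> /25 (126 usable): 192.168.248.0/25
24 hosts -> /27 (30 usable): 192.168.248.128/27
Allocation: 192.168.248.0/25 (99 hosts, 126 usable); 192.168.248.128/27 (24 hosts, 30 usable)


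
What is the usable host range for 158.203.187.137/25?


Network: 158.203.187.128
Broadcast: 158.203.187.255
First usable = network + 1
Last usable = broadcast - 1
Range: 158.203.187.129 to 158.203.187.254


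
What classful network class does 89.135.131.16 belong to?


First octet: 89
Binary: 01011001
0xxxxxxx -> Class A (1-126)
Class A, default mask 255.0.0.0 (/8)


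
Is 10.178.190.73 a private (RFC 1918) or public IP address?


RFC 1918 private ranges:
  10.0.0.0/8 (10.0.0.0 - 10.255.255.255)
  172.16.0.0/12 (172.16.0.0 - 172.31.255.255)
  192.168.0.0/16 (192.168.0.0 - 192.168.255.255)
Private (in 10.0.0.0/8)


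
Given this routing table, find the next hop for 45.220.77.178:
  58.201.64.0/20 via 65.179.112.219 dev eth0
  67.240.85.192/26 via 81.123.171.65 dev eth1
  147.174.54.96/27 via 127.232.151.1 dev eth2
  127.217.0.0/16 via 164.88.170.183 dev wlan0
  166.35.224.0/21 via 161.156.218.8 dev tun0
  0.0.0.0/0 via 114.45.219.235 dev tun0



Longest prefix match for 45.220.77.178:
  /20 58.201.64.0: no
  /26 67.240.85.192: no
  /27 147.174.54.96: no
  /16 127.217.0.0: no
  /21 166.35.224.0: no
  /0 0.0.0.0: MATCH
Selected: next-hop 114.45.219.235 via tun0 (matched /0)


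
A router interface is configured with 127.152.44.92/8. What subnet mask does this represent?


/8 means 8 network bits, 24 host bits
Binary: 11111111000000000000000000000000
Mask: 255.0.0.0


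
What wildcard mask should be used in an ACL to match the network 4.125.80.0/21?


Subnet mask: 255.255.248.0
Wildcard = 255.255.255.255 - subnet mask
255 - 255 = 0
255 - 255 = 0
255 - 248 = 7
255 - 0 = 255
Wildcard: 0.0.7.255


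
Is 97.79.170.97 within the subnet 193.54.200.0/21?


Subnet network: 193.54.200.0
Test IP AND mask: 97.79.168.0
No, 97.79.170.97 is not in 193.54.200.0/21


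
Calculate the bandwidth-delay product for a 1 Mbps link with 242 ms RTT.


BDP = bandwidth * RTT
= 1 Mbps * 242 ms
= 1 * 1e6 * 242 / 1000 bits
= 242000 bits
= 30250 bytes
= 29.541 KB
BDP = 242000 bits (30250 bytes)


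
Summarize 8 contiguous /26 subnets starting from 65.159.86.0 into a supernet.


Original prefix: /26
Number of subnets: 8 = 2^3
New prefix = 26 - 3 = 23
Supernet: 65.159.86.0/23


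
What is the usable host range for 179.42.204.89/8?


Network: 179.0.0.0
Broadcast: 179.255.255.255
First usable = network + 1
Last usable = broadcast - 1
Range: 179.0.0.1 to 179.255.255.254


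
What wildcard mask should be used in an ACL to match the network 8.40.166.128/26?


Subnet mask: 255.255.255.192
Wildcard = 255.255.255.255 - subnet mask
255 - 255 = 0
255 - 255 = 0
255 - 255 = 0
255 - 192 = 63
Wildcard: 0.0.0.63


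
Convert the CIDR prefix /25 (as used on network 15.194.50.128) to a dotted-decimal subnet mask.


/25 means 25 network bits, 7 host bits
Binary: 11111111111111111111111110000000
Mask: 255.255.255.128


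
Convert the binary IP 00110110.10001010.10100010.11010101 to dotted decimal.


00110110 = 54
10001010 = 138
10100010 = 162
11010101 = 213
IP: 54.138.162.213


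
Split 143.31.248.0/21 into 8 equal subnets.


New prefix = 21 + 3 = 24
Each subnet has 256 addresses
  143.31.248.0/24
  143.31.249.0/24
  143.31.250.0/24
  143.31.251.0/24
  143.31.252.0/24
  143.31.253.0/24
  143.31.254.0/24
  143.31.255.0/24
Subnets: 143.31.248.0/24, 143.31.249.0/24, 143.31.250.0/24, 143.31.251.0/24, 143.31.252.0/24, 143.31.253.0/24, 143.31.254.0/24, 143.31.255.0/24


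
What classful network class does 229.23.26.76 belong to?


First octet: 229
Binary: 11100101
1110xxxx -> Class D (224-239)
Class D (multicast), default mask N/A


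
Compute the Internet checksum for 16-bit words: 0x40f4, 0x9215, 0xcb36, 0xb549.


Sum all words (with carry folding):
+ 0x40f4 = 0x40f4
+ 0x9215 = 0xd309
+ 0xcb36 = 0x9e40
+ 0xb549 = 0x538a
One's complement: ~0x538a
Checksum = 0xac75


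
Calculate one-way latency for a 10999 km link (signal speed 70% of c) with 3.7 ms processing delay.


Speed = 0.7 * 3e5 km/s = 210000 km/s
Propagation delay = 10999 / 210000 = 0.0524 s = 52.3762 ms
Processing delay = 3.7 ms
Total one-way latency = 56.0762 ms


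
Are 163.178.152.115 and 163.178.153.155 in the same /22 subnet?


Mask: 255.255.252.0
163.178.152.115 AND mask = 163.178.152.0
163.178.153.155 AND mask = 163.178.152.0
Yes, same subnet (163.178.152.0)


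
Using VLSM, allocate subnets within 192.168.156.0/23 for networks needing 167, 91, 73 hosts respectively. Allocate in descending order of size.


167 hosts -> /24 (254 usable): 192.168.156.0/24
91 hosts -> /25 (126 usable): 192.168.157.0/25
73 hosts -> /25 (126 usable): 192.168.157.128/25
Allocation: 192.168.156.0/24 (167 hosts, 254 usable); 192.168.157.0/25 (91 hosts, 126 usable); 192.168.157.128/25 (73 hosts, 126 usable)


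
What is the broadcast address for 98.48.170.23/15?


Network: 98.48.0.0/15
Host bits = 17
Set all host bits to 1:
Broadcast: 98.49.255.255


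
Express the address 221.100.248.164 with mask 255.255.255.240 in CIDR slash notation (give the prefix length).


Binary: 11111111.11111111.11111111.11110000
Count leading 1s
Prefix: /28


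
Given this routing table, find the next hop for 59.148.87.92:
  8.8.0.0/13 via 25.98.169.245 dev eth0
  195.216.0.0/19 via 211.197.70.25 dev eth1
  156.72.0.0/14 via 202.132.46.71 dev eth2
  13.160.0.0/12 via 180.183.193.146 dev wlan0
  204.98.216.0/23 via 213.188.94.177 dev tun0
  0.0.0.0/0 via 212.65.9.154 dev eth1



Longest prefix match for 59.148.87.92:
  /13 8.8.0.0: no
  /19 195.216.0.0: no
  /14 156.72.0.0: no
  /12 13.160.0.0: no
  /23 204.98.216.0: no
  /0 0.0.0.0: MATCH
Selected: next-hop 212.65.9.154 via eth1 (matched /0)


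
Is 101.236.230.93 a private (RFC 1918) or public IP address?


RFC 1918 private ranges:
  10.0.0.0/8 (10.0.0.0 - 10.255.255.255)
  172.16.0.0/12 (172.16.0.0 - 172.31.255.255)
  192.168.0.0/16 (192.168.0.0 - 192.168.255.255)
Public (not in any RFC 1918 range)


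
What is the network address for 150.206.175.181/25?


IP:   10010110.11001110.10101111.10110101
Mask: 11111111.11111111.11111111.10000000
AND operation:
Net:  10010110.11001110.10101111.10000000
Network: 150.206.175.128/25


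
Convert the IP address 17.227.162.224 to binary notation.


17 = 00010001
227 = 11100011
162 = 10100010
224 = 11100000
Binary: 00010001.11100011.10100010.11100000


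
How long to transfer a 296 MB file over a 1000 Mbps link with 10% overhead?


Effective throughput = 1000 * (1 - 10/100) = 900 Mbps
File size in Mb = 296 * 8 = 2368 Mb
Time = 2368 / 900
Time = 2.6311 seconds


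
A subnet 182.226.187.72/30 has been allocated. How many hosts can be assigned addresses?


Host bits = 32 - 30 = 2
Total addresses = 2^2 = 4
Usable = total - 2 (network and broadcast)
Usable hosts: 2


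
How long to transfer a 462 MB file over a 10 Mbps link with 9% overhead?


Effective throughput = 10 * (1 - 9/100) = 9.1 Mbps
File size in Mb = 462 * 8 = 3696 Mb
Time = 3696 / 9.1
Time = 406.1538 seconds


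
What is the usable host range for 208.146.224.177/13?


Network: 208.144.0.0
Broadcast: 208.151.255.255
First usable = network + 1
Last usable = broadcast - 1
Range: 208.144.0.1 to 208.151.255.254


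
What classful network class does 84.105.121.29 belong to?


First octet: 84
Binary: 01010100
0xxxxxxx -> Class A (1-126)
Class A, default mask 255.0.0.0 (/8)


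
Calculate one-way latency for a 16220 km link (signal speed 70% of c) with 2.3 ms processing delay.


Speed = 0.7 * 3e5 km/s = 210000 km/s
Propagation delay = 16220 / 210000 = 0.0772 s = 77.2381 ms
Processing delay = 2.3 ms
Total one-way latency = 79.5381 ms


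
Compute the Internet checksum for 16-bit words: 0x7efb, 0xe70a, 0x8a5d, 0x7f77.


Sum all words (with carry folding):
+ 0x7efb = 0x7efb
+ 0xe70a = 0x6606
+ 0x8a5d = 0xf063
+ 0x7f77 = 0x6fdb
One's complement: ~0x6fdb
Checksum = 0x9024


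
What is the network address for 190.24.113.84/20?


IP:   10111110.00011000.01110001.01010100
Mask: 11111111.11111111.11110000.00000000
AND operation:
Net:  10111110.00011000.01110000.00000000
Network: 190.24.112.0/20


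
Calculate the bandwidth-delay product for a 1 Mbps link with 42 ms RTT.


BDP = bandwidth * RTT
= 1 Mbps * 42 ms
= 1 * 1e6 * 42 / 1000 bits
= 42000 bits
= 5250 bytes
= 5.127 KB
BDP = 42000 bits (5250 bytes)


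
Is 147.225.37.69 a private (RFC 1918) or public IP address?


RFC 1918 private ranges:
  10.0.0.0/8 (10.0.0.0 - 10.255.255.255)
  172.16.0.0/12 (172.16.0.0 - 172.31.255.255)
  192.168.0.0/16 (192.168.0.0 - 192.168.255.255)
Public (not in any RFC 1918 range)


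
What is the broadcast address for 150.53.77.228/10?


Network: 150.0.0.0/10
Host bits = 22
Set all host bits to 1:
Broadcast: 150.63.255.255


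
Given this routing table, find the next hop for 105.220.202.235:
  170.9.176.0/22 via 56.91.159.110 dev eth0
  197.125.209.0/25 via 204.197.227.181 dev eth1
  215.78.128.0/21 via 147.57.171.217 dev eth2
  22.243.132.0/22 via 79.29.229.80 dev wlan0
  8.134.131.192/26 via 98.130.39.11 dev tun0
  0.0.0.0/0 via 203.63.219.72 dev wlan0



Longest prefix match for 105.220.202.235:
  /22 170.9.176.0: no
  /25 197.125.209.0: no
  /21 215.78.128.0: no
  /22 22.243.132.0: no
  /26 8.134.131.192: no
  /0 0.0.0.0: MATCH
Selected: next-hop 203.63.219.72 via wlan0 (matched /0)


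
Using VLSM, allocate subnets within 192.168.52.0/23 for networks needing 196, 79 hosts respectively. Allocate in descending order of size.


196 hosts -> /24 (254 usable): 192.168.52.0/24
79 hosts -> /25 (126 usable): 192.168.53.0/25
Allocation: 192.168.52.0/24 (196 hosts, 254 usable); 192.168.53.0/25 (79 hosts, 126 usable)


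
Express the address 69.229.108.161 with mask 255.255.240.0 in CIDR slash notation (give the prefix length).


Binary: 11111111.11111111.11110000.00000000
Count leading 1s
Prefix: /20


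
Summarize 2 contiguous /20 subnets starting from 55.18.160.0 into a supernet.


Original prefix: /20
Number of subnets: 2 = 2^1
New prefix = 20 - 1 = 19
Supernet: 55.18.160.0/19


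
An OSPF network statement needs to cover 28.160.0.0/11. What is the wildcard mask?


Subnet mask: 255.224.0.0
Wildcard = 255.255.255.255 - subnet mask
255 - 255 = 0
255 - 224 = 31
255 - 0 = 255
255 - 0 = 255
Wildcard: 0.31.255.255


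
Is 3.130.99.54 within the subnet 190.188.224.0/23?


Subnet network: 190.188.224.0
Test IP AND mask: 3.130.98.0
No, 3.130.99.54 is not in 190.188.224.0/23


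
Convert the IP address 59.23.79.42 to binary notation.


59 = 00111011
23 = 00010111
79 = 01001111
42 = 00101010
Binary: 00111011.00010111.01001111.00101010


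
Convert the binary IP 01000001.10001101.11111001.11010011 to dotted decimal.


01000001 = 65
10001101 = 141
11111001 = 249
11010011 = 211
IP: 65.141.249.211


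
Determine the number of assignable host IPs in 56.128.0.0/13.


Host bits = 32 - 13 = 19
Total addresses = 2^19 = 524288
Usable = total - 2 (network and broadcast)
Usable hosts: 524286


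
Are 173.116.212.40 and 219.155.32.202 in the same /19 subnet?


Mask: 255.255.224.0
173.116.212.40 AND mask = 173.116.192.0
219.155.32.202 AND mask = 219.155.32.0
No, different subnets (173.116.192.0 vs 219.155.32.0)


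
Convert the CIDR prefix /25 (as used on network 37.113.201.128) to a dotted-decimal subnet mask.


/25 means 25 network bits, 7 host bits
Binary: 11111111111111111111111110000000
Mask: 255.255.255.128


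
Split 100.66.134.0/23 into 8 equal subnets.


New prefix = 23 + 3 = 26
Each subnet has 64 addresses
  100.66.134.0/26
  100.66.134.64/26
  100.66.134.128/26
  100.66.134.192/26
  100.66.135.0/26
  100.66.135.64/26
  100.66.135.128/26
  100.66.135.192/26
Subnets: 100.66.134.0/26, 100.66.134.64/26, 100.66.134.128/26, 100.66.134.192/26, 100.66.135.0/26, 100.66.135.64/26, 100.66.135.128/26, 100.66.135.192/26


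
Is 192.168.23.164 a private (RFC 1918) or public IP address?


RFC 1918 private ranges:
  10.0.0.0/8 (10.0.0.0 - 10.255.255.255)
  172.16.0.0/12 (172.16.0.0 - 172.31.255.255)
  192.168.0.0/16 (192.168.0.0 - 192.168.255.255)
Private (in 192.168.0.0/16)
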